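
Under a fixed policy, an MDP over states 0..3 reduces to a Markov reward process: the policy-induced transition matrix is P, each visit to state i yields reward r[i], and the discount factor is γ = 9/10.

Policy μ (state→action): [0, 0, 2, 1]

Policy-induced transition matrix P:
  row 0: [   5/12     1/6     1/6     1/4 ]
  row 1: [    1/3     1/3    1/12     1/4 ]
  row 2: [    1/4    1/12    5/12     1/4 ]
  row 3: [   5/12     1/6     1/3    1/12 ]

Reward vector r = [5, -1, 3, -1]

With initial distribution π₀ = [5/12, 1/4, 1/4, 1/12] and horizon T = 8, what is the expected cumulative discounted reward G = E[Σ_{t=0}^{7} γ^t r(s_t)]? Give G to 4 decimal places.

t=0: π = [0.4167, 0.2500, 0.2500, 0.0833], E[r] = 2.5000, γ^t·E[r] = 2.500000, running G = 2.500000
t=1: π = [0.3542, 0.1875, 0.2222, 0.2361], E[r] = 2.0139, γ^t·E[r] = 1.812500, running G = 4.312500
t=2: π = [0.3640, 0.1794, 0.2459, 0.2106], E[r] = 2.1678, γ^t·E[r] = 1.755938, running G = 6.068438
t=3: π = [0.3607, 0.1761, 0.2483, 0.2149], E[r] = 2.1576, γ^t·E[r] = 1.572891, running G = 7.641328
t=4: π = [0.3606, 0.1753, 0.2499, 0.2142], E[r] = 2.1632, γ^t·E[r] = 1.419277, running G = 9.060605
t=5: π = [0.3604, 0.1751, 0.2502, 0.2143], E[r] = 2.1634, γ^t·E[r] = 1.277441, running G = 10.338046
t=6: π = [0.3604, 0.1750, 0.2504, 0.2143], E[r] = 2.1636, γ^t·E[r] = 1.149852, running G = 11.487898
t=7: π = [0.3604, 0.1750, 0.2504, 0.2143], E[r] = 2.1637, γ^t·E[r] = 1.034889, running G = 12.522787

G = 12.5228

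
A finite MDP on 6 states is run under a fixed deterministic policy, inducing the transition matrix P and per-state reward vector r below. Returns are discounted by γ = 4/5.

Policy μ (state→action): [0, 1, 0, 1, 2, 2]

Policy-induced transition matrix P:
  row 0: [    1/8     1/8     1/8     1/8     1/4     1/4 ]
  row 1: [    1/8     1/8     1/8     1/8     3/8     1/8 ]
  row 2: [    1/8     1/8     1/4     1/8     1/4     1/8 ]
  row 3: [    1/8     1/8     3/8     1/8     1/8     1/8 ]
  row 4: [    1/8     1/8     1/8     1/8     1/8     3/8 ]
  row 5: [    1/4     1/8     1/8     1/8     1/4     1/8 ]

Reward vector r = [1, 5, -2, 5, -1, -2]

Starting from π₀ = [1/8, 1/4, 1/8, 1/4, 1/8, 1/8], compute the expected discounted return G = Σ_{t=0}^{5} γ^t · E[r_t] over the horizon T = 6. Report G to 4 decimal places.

G = 3.1150

t=0: π = [0.1250, 0.2500, 0.1250, 0.2500, 0.1250, 0.1250], E[r] = 2.0000, γ^t·E[r] = 2.000000, running G = 2.000000
t=1: π = [0.1406, 0.1250, 0.2031, 0.1250, 0.2344, 0.1719], E[r] = 0.4063, γ^t·E[r] = 0.325000, running G = 2.325000
t=2: π = [0.1465, 0.1250, 0.1816, 0.1250, 0.2207, 0.2012], E[r] = 0.4102, γ^t·E[r] = 0.262500, running G = 2.587500
t=3: π = [0.1501, 0.1250, 0.1790, 0.1250, 0.2224, 0.1985], E[r] = 0.4229, γ^t·E[r] = 0.216500, running G = 2.804000
t=4: π = [0.1498, 0.1250, 0.1786, 0.1250, 0.2222, 0.1994], E[r] = 0.4216, γ^t·E[r] = 0.172700, running G = 2.976700
t=5: π = [0.1499, 0.1250, 0.1786, 0.1250, 0.2222, 0.1993], E[r] = 0.4220, γ^t·E[r] = 0.138278, running G = 3.114978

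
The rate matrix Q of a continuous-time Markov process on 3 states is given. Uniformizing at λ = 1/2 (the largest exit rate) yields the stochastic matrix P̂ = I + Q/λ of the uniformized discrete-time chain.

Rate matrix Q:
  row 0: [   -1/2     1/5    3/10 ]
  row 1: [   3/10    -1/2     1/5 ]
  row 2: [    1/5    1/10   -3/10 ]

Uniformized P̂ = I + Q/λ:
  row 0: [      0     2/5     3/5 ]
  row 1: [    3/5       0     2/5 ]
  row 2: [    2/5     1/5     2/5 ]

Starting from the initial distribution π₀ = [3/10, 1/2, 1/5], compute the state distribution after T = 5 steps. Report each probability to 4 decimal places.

t=0: π = [0.3000, 0.5000, 0.2000]
t=1: π = [0.3800, 0.1600, 0.4600]
t=2: π = [0.2800, 0.2440, 0.4760]
t=3: π = [0.3368, 0.2072, 0.4560]
t=4: π = [0.3067, 0.2259, 0.4674]
t=5: π = [0.3225, 0.2162, 0.4613]

π = [0.3225, 0.2162, 0.4613]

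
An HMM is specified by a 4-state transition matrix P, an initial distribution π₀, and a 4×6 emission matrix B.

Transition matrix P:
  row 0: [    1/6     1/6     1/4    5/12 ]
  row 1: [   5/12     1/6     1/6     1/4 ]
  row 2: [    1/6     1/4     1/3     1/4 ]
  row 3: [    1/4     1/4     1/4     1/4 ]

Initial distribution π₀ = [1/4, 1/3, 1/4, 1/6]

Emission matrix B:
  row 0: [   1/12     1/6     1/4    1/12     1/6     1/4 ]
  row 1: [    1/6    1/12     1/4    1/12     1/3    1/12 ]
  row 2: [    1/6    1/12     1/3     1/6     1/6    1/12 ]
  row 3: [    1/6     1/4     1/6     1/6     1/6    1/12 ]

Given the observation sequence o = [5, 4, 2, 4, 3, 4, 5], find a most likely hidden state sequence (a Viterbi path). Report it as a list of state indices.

t=0: δ = [6.250e-02, 2.778e-02, 2.083e-02, 1.389e-02]  (obs o_0=5)
t=1: δ = [1.929e-03, 3.472e-03, 2.604e-03, 4.340e-03]  ψ = [1, 0, 0, 0]  (obs o_1=4)
t=2: δ = [3.617e-04, 2.713e-04, 3.617e-04, 1.808e-04]  ψ = [1, 3, 3, 3]  (obs o_2=2)
t=3: δ = [1.884e-05, 3.014e-05, 2.009e-05, 2.512e-05]  ψ = [1, 2, 2, 0]  (obs o_3=4)
t=4: δ = [1.047e-06, 5.233e-07, 1.116e-06, 1.308e-06]  ψ = [1, 3, 2, 0]  (obs o_4=3)
t=5: δ = [5.451e-08, 1.090e-07, 6.202e-08, 7.268e-08]  ψ = [3, 3, 2, 0]  (obs o_5=4)
t=6: δ = [1.136e-08, 1.514e-09, 1.723e-09, 2.271e-09]  ψ = [1, 1, 2, 1]  (obs o_6=5)
backtrack: best end state = 0; path = [0, 3, 1, 0, 3, 1, 0]

path = [0, 3, 1, 0, 3, 1, 0]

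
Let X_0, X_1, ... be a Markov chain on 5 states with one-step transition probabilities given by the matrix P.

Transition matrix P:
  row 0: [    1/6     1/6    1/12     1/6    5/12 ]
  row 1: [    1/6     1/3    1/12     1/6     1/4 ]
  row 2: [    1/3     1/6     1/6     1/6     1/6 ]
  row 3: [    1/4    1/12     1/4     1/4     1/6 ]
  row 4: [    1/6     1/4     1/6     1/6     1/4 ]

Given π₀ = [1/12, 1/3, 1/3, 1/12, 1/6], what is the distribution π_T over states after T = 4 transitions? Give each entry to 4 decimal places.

t=0: π = [0.0833, 0.3333, 0.3333, 0.0833, 0.1667]
t=1: π = [0.2292, 0.2292, 0.1389, 0.1736, 0.2292]
t=2: π = [0.2043, 0.2095, 0.1429, 0.1811, 0.2622]
t=3: π = [0.2056, 0.2083, 0.1473, 0.1818, 0.2570]
t=4: π = [0.2064, 0.2077, 0.1473, 0.1818, 0.2568]

π = [0.2064, 0.2077, 0.1473, 0.1818, 0.2568]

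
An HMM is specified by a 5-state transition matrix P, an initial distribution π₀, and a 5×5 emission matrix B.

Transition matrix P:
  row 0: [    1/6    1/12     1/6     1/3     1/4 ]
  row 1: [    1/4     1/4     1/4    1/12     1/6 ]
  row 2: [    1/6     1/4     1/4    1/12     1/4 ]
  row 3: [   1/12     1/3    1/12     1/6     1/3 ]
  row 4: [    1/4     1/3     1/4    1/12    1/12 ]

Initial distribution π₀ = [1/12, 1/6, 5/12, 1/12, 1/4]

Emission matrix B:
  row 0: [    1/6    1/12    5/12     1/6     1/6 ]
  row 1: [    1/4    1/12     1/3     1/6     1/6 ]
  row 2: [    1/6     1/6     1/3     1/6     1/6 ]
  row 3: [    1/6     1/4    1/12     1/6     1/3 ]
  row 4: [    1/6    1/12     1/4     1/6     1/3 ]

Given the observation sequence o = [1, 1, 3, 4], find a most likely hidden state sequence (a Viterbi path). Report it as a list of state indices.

t=0: δ = [6.944e-03, 1.389e-02, 6.944e-02, 2.083e-02, 2.083e-02]  (obs o_0=1)
t=1: δ = [9.645e-04, 1.447e-03, 2.894e-03, 1.447e-03, 1.447e-03]  ψ = [2, 2, 2, 2, 2]  (obs o_1=1)
t=2: δ = [8.038e-05, 1.206e-04, 1.206e-04, 5.358e-05, 1.206e-04]  ψ = [2, 2, 2, 0, 2]  (obs o_2=3)
t=3: δ = [5.023e-06, 6.698e-06, 5.023e-06, 8.931e-06, 1.005e-05]  ψ = [1, 4, 1, 0, 2]  (obs o_3=4)
backtrack: best end state = 4; path = [2, 2, 2, 4]

path = [2, 2, 2, 4]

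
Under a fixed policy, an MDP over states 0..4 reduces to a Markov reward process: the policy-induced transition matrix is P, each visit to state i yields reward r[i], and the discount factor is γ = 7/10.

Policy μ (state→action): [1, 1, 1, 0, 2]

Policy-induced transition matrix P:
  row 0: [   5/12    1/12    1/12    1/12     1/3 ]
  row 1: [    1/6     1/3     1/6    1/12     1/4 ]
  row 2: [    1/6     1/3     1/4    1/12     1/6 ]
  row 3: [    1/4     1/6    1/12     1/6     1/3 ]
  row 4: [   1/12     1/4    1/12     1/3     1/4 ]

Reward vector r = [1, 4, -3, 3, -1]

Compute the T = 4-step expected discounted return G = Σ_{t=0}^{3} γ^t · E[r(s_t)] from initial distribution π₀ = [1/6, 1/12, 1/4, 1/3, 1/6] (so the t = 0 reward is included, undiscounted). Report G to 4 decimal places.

t=0: π = [0.1667, 0.0833, 0.2500, 0.3333, 0.1667], E[r] = 0.5833, γ^t·E[r] = 0.583333, running G = 0.583333
t=1: π = [0.2222, 0.2222, 0.1319, 0.1528, 0.2708], E[r] = 0.9028, γ^t·E[r] = 0.631944, running G = 1.215278
t=2: π = [0.2124, 0.2297, 0.1238, 0.1638, 0.2703], E[r] = 0.9809, γ^t·E[r] = 0.480642, running G = 1.695920
t=3: π = [0.2109, 0.2304, 0.1231, 0.1645, 0.2710], E[r] = 0.9858, γ^t·E[r] = 0.338137, running G = 2.034057

G = 2.0341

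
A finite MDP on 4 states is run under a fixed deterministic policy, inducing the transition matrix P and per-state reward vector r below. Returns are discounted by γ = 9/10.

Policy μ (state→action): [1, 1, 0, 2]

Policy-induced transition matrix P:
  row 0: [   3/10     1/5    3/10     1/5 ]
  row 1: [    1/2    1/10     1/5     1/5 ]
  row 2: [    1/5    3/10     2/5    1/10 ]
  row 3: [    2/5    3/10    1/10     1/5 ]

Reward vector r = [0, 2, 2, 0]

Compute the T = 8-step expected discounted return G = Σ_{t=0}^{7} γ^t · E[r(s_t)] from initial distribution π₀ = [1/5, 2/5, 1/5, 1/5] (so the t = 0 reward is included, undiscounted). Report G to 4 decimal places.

G = 5.7239

t=0: π = [0.2000, 0.4000, 0.2000, 0.2000], E[r] = 1.2000, γ^t·E[r] = 1.200000, running G = 1.200000
t=1: π = [0.3800, 0.2000, 0.2400, 0.1800], E[r] = 0.8800, γ^t·E[r] = 0.792000, running G = 1.992000
t=2: π = [0.3340, 0.2220, 0.2680, 0.1760], E[r] = 0.9800, γ^t·E[r] = 0.793800, running G = 2.785800
t=3: π = [0.3352, 0.2222, 0.2694, 0.1732], E[r] = 0.9832, γ^t·E[r] = 0.716753, running G = 3.502553
t=4: π = [0.3348, 0.2220, 0.2701, 0.1731], E[r] = 0.9842, γ^t·E[r] = 0.645760, running G = 4.148313
t=5: π = [0.3347, 0.2221, 0.2702, 0.1730], E[r] = 0.9846, γ^t·E[r] = 0.581399, running G = 4.729711
t=6: π = [0.3347, 0.2221, 0.2702, 0.1730], E[r] = 0.9846, γ^t·E[r] = 0.523275, running G = 5.252987
t=7: π = [0.3347, 0.2221, 0.2702, 0.1730], E[r] = 0.9846, γ^t·E[r] = 0.470953, running G = 5.723939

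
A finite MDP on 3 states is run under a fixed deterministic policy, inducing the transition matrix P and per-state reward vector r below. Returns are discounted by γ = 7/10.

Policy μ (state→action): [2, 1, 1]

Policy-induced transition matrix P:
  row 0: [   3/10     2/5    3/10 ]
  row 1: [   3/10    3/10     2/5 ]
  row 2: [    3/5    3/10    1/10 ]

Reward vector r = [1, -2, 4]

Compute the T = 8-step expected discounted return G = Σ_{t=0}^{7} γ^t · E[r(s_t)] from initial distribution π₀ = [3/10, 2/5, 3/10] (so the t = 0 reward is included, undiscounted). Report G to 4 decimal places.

G = 2.4736

t=0: π = [0.3000, 0.4000, 0.3000], E[r] = 0.7000, γ^t·E[r] = 0.700000, running G = 0.700000
t=1: π = [0.3900, 0.3300, 0.2800], E[r] = 0.8500, γ^t·E[r] = 0.595000, running G = 1.295000
t=2: π = [0.3840, 0.3390, 0.2770], E[r] = 0.8140, γ^t·E[r] = 0.398860, running G = 1.693860
t=3: π = [0.3831, 0.3384, 0.2785], E[r] = 0.8203, γ^t·E[r] = 0.281363, running G = 1.975223
t=4: π = [0.3836, 0.3383, 0.2781], E[r] = 0.8195, γ^t·E[r] = 0.196760, running G = 2.171982
t=5: π = [0.3834, 0.3384, 0.2782], E[r] = 0.8195, γ^t·E[r] = 0.137741, running G = 2.309723
t=6: π = [0.3835, 0.3383, 0.2782], E[r] = 0.8196, γ^t·E[r] = 0.096419, running G = 2.406143
t=7: π = [0.3835, 0.3383, 0.2782], E[r] = 0.8195, γ^t·E[r] = 0.067493, running G = 2.473636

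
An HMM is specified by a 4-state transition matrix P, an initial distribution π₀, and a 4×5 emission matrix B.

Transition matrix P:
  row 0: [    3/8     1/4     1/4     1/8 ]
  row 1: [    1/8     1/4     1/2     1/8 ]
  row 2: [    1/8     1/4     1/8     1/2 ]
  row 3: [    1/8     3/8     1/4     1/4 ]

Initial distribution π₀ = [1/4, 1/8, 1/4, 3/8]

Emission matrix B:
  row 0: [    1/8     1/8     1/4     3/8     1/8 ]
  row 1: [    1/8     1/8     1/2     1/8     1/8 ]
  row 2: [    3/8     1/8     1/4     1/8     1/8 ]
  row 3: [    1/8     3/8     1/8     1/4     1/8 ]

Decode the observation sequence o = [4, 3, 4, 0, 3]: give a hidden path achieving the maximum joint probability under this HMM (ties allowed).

path = [2, 3, 1, 2, 3]

t=0: δ = [3.125e-02, 1.562e-02, 3.125e-02, 4.688e-02]  (obs o_0=4)
t=1: δ = [4.395e-03, 2.197e-03, 1.465e-03, 3.906e-03]  ψ = [0, 3, 3, 2]  (obs o_1=3)
t=2: δ = [2.060e-04, 1.831e-04, 1.373e-04, 1.221e-04]  ψ = [0, 3, 0, 3]  (obs o_2=4)
t=3: δ = [9.656e-06, 6.437e-06, 3.433e-05, 8.583e-06]  ψ = [0, 0, 1, 2]  (obs o_3=0)
t=4: δ = [1.609e-06, 1.073e-06, 5.364e-07, 4.292e-06]  ψ = [2, 2, 2, 2]  (obs o_4=3)
backtrack: best end state = 3; path = [2, 3, 1, 2, 3]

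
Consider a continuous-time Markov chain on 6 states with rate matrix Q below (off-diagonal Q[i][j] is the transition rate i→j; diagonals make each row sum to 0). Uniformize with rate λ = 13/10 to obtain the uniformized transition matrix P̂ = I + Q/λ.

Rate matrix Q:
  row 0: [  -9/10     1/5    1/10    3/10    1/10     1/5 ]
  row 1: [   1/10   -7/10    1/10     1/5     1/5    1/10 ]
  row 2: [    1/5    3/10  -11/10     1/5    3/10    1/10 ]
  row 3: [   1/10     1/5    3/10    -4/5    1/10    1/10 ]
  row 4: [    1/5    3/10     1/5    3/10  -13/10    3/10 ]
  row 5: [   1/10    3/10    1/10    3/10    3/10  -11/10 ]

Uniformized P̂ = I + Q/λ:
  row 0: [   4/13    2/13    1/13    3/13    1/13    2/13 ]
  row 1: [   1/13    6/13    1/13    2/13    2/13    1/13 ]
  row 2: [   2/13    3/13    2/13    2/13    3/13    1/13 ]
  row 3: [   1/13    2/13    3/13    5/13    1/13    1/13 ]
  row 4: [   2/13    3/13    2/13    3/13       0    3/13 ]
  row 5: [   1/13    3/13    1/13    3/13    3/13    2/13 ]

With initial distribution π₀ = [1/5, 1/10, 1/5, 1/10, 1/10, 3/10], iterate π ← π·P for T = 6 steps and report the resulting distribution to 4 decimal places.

π = [0.1259, 0.2637, 0.1333, 0.2367, 0.1257, 0.1148]

t=0: π = [0.2000, 0.1000, 0.2000, 0.1000, 0.1000, 0.3000]
t=1: π = [0.1462, 0.2308, 0.1154, 0.2231, 0.1538, 0.1308]
t=2: π = [0.1314, 0.2556, 0.1320, 0.2385, 0.1207, 0.1219]
t=3: π = [0.1267, 0.2613, 0.1330, 0.2376, 0.1264, 0.1150]
t=4: π = [0.1261, 0.2630, 0.1334, 0.2370, 0.1255, 0.1150]
t=5: π = [0.1259, 0.2635, 0.1333, 0.2367, 0.1257, 0.1148]
t=6: π = [0.1259, 0.2637, 0.1333, 0.2367, 0.1257, 0.1148]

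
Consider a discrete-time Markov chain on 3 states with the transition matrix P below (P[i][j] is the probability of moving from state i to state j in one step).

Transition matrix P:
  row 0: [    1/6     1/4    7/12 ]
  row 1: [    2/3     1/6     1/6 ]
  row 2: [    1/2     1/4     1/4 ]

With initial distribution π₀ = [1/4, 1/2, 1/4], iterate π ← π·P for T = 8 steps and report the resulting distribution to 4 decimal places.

π = [0.4038, 0.2308, 0.3654]

t=0: π = [0.2500, 0.5000, 0.2500]
t=1: π = [0.5000, 0.2083, 0.2917]
t=2: π = [0.3681, 0.2326, 0.3993]
t=3: π = [0.4161, 0.2306, 0.3533]
t=4: π = [0.3997, 0.2308, 0.3695]
t=5: π = [0.4052, 0.2308, 0.3640]
t=6: π = [0.4034, 0.2308, 0.3658]
t=7: π = [0.4040, 0.2308, 0.3652]
t=8: π = [0.4038, 0.2308, 0.3654]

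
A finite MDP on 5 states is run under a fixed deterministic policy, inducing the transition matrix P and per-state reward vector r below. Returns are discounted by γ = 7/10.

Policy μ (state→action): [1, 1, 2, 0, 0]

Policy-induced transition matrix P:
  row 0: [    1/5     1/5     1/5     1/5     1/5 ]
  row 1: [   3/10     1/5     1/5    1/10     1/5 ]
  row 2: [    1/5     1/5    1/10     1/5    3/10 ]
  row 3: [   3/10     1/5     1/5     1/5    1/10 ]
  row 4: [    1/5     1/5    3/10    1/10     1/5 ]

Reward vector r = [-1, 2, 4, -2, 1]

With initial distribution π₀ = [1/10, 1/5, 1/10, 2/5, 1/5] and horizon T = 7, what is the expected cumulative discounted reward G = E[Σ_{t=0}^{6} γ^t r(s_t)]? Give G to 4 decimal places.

t=0: π = [0.1000, 0.2000, 0.1000, 0.4000, 0.2000], E[r] = 0.1000, γ^t·E[r] = 0.100000, running G = 0.100000
t=1: π = [0.2600, 0.2000, 0.2100, 0.1600, 0.1700], E[r] = 0.8300, γ^t·E[r] = 0.581000, running G = 0.681000
t=2: π = [0.2360, 0.2000, 0.1960, 0.1630, 0.2050], E[r] = 0.8270, γ^t·E[r] = 0.405230, running G = 1.086230
t=3: π = [0.2363, 0.2000, 0.2009, 0.1595, 0.2033], E[r] = 0.8516, γ^t·E[r] = 0.292099, running G = 1.378329
t=4: π = [0.2360, 0.2000, 0.2002, 0.1597, 0.2041], E[r] = 0.8498, γ^t·E[r] = 0.204039, running G = 1.582368
t=5: π = [0.2360, 0.2000, 0.2004, 0.1596, 0.2041], E[r] = 0.8505, γ^t·E[r] = 0.142940, running G = 1.725308
t=6: π = [0.2360, 0.2000, 0.2004, 0.1596, 0.2041], E[r] = 0.8504, γ^t·E[r] = 0.100049, running G = 1.825357

G = 1.8254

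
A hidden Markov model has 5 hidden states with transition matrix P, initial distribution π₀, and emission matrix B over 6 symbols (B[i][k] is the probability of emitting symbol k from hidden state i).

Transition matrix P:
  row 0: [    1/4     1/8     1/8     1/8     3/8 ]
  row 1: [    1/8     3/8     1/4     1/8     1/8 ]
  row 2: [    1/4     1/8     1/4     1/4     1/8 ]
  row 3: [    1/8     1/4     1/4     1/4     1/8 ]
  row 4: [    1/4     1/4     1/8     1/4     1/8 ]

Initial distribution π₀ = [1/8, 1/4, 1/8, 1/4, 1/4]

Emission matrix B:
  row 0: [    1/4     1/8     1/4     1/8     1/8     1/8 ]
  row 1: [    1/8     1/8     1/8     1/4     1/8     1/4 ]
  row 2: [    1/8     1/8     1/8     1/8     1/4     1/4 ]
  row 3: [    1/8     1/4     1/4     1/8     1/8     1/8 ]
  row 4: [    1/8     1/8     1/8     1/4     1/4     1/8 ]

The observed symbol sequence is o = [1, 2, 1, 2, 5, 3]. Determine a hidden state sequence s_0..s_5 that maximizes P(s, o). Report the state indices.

path = [3, 3, 3, 3, 1, 1]

t=0: δ = [1.562e-02, 3.125e-02, 1.562e-02, 6.250e-02, 3.125e-02]  (obs o_0=1)
t=1: δ = [1.953e-03, 1.953e-03, 1.953e-03, 3.906e-03, 9.766e-04]  ψ = [3, 3, 3, 3, 3]  (obs o_1=2)
t=2: δ = [6.104e-05, 1.221e-04, 1.221e-04, 2.441e-04, 9.155e-05]  ψ = [0, 3, 3, 3, 0]  (obs o_2=1)
t=3: δ = [7.629e-06, 7.629e-06, 7.629e-06, 1.526e-05, 3.815e-06]  ψ = [2, 3, 3, 3, 3]  (obs o_3=2)
t=4: δ = [2.384e-07, 9.537e-07, 9.537e-07, 4.768e-07, 3.576e-07]  ψ = [0, 3, 3, 3, 0]  (obs o_4=5)
t=5: δ = [2.980e-08, 8.941e-08, 2.980e-08, 2.980e-08, 2.980e-08]  ψ = [2, 1, 1, 2, 1]  (obs o_5=3)
backtrack: best end state = 1; path = [3, 3, 3, 3, 1, 1]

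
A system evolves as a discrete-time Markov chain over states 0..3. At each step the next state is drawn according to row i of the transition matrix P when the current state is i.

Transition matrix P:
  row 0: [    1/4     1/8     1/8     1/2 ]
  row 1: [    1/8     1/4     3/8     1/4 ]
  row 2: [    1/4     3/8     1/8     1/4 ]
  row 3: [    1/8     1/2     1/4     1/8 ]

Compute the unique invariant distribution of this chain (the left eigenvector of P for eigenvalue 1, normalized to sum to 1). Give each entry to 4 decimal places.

Balance equations π_j = Σ_i π_i·P[i][j]:
  π_0 = 1/4·π_0 + 1/8·π_1 + 1/4·π_2 + 1/8·π_3
  π_1 = 1/8·π_0 + 1/4·π_1 + 3/8·π_2 + 1/2·π_3
  π_2 = 1/8·π_0 + 3/8·π_1 + 1/8·π_2 + 1/4·π_3
  normalize: π_0 + π_1 + π_2 + π_3 = 1
Solving the linear system gives exactly π = [23/130, 21/65, 31/130, 17/65].

π = [0.1769, 0.3231, 0.2385, 0.2615]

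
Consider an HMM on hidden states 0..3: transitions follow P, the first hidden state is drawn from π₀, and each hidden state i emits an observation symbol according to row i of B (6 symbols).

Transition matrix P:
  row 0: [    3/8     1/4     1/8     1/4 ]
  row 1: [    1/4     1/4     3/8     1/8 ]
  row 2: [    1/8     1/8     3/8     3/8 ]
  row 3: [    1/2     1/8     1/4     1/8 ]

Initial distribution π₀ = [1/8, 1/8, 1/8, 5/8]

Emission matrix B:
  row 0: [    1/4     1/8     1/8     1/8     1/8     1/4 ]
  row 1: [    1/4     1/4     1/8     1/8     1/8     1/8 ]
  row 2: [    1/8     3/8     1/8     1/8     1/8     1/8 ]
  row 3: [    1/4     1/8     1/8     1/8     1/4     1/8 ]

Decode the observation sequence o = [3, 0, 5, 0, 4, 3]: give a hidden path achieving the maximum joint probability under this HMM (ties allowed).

path = [3, 0, 0, 0, 3, 0]

t=0: δ = [1.562e-02, 1.562e-02, 1.562e-02, 7.812e-02]  (obs o_0=3)
t=1: δ = [9.766e-03, 2.441e-03, 2.441e-03, 2.441e-03]  ψ = [3, 3, 3, 3]  (obs o_1=0)
t=2: δ = [9.155e-04, 3.052e-04, 1.526e-04, 3.052e-04]  ψ = [0, 0, 0, 0]  (obs o_2=5)
t=3: δ = [8.583e-05, 5.722e-05, 1.431e-05, 5.722e-05]  ψ = [0, 0, 0, 0]  (obs o_3=0)
t=4: δ = [4.023e-06, 2.682e-06, 2.682e-06, 5.364e-06]  ψ = [0, 0, 1, 0]  (obs o_4=4)
t=5: δ = [3.353e-07, 1.257e-07, 1.676e-07, 1.257e-07]  ψ = [3, 0, 3, 0]  (obs o_5=3)
backtrack: best end state = 0; path = [3, 0, 0, 0, 3, 0]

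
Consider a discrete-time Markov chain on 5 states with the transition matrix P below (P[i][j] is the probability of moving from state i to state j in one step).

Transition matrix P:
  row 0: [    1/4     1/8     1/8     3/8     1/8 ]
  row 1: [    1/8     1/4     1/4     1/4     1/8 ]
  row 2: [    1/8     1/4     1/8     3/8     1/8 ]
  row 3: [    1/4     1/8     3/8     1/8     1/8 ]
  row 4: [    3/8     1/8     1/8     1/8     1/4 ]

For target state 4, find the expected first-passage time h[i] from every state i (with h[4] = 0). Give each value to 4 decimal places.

h = [8.0000, 8.0000, 8.0000, 8.0000, 0.0000]

First-step conditioning: h[4] = 0; for i ≠ 4, h[i] = 1 + Σ_k P[i][k]·h[k].
  h[0] = 1 + 1/4·h[0] + 1/8·h[1] + 1/8·h[2] + 3/8·h[3]
  h[1] = 1 + 1/8·h[0] + 1/4·h[1] + 1/4·h[2] + 1/4·h[3]
  h[2] = 1 + 1/8·h[0] + 1/4·h[1] + 1/8·h[2] + 3/8·h[3]
  h[3] = 1 + 1/4·h[0] + 1/8·h[1] + 3/8·h[2] + 1/8·h[3]
Solving the 4×4 linear system over states ≠ 4 gives exactly h = [8, 8, 8, 8, 0] (h[4] = 0 is the target).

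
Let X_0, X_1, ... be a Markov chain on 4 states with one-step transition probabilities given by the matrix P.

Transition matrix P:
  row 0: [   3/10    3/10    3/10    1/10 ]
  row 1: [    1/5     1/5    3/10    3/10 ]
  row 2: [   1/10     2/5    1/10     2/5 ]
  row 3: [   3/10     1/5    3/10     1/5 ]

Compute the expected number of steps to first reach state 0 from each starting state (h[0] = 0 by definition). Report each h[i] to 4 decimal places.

First-step conditioning: h[0] = 0; for i ≠ 0, h[i] = 1 + Σ_k P[i][k]·h[k].
  h[1] = 1 + 1/5·h[1] + 3/10·h[2] + 3/10·h[3]
  h[2] = 1 + 2/5·h[1] + 1/10·h[2] + 2/5·h[3]
  h[3] = 1 + 1/5·h[1] + 3/10·h[2] + 1/5·h[3]
Solving the 3×3 linear system over states ≠ 0 gives exactly h = [0, 44/9, 142/27, 40/9] (h[0] = 0 is the target).

h = [0.0000, 4.8889, 5.2593, 4.4444]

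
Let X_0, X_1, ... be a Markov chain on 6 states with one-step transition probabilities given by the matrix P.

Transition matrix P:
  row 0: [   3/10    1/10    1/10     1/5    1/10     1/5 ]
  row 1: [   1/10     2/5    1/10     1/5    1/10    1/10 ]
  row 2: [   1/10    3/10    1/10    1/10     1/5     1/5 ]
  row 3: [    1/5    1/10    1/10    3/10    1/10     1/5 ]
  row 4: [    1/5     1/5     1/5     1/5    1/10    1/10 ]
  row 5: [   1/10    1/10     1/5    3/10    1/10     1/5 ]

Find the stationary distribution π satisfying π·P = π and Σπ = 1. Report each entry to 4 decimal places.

π = [0.1674, 0.1956, 0.1282, 0.2268, 0.1128, 0.1692]

Balance equations π_j = Σ_i π_i·P[i][j]:
  π_0 = 3/10·π_0 + 1/10·π_1 + 1/10·π_2 + 1/5·π_3 + 1/5·π_4 + 1/10·π_5
  π_1 = 1/10·π_0 + 2/5·π_1 + 3/10·π_2 + 1/10·π_3 + 1/5·π_4 + 1/10·π_5
  π_2 = 1/10·π_0 + 1/10·π_1 + 1/10·π_2 + 1/10·π_3 + 1/5·π_4 + 1/5·π_5
  π_3 = 1/5·π_0 + 1/5·π_1 + 1/10·π_2 + 3/10·π_3 + 1/5·π_4 + 3/10·π_5
  π_4 = 1/10·π_0 + 1/10·π_1 + 1/5·π_2 + 1/10·π_3 + 1/10·π_4 + 1/10·π_5
  normalize: π_0 + π_1 + π_2 + π_3 + π_4 + π_5 = 1
Solving the linear system gives exactly π = [107/639, 1361/6958, 446/3479, 14201/62622, 785/6958, 1177/6958].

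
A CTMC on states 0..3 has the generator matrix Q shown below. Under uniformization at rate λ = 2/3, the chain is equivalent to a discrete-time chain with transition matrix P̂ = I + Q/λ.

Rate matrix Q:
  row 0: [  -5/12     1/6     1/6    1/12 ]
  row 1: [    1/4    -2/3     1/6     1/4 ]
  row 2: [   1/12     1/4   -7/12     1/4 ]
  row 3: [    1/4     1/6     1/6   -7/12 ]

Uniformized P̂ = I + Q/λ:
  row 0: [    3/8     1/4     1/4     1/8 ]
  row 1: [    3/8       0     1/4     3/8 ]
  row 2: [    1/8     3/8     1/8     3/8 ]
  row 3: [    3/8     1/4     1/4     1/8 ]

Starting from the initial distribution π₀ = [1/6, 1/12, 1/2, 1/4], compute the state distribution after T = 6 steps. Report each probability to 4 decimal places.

π = [0.3194, 0.2221, 0.2222, 0.2362]

t=0: π = [0.1667, 0.0833, 0.5000, 0.2500]
t=1: π = [0.2500, 0.2917, 0.1875, 0.2708]
t=2: π = [0.3281, 0.2005, 0.2266, 0.2448]
t=3: π = [0.3184, 0.2282, 0.2217, 0.2318]
t=4: π = [0.3196, 0.2207, 0.2223, 0.2375]
t=5: π = [0.3194, 0.2226, 0.2222, 0.2357]
t=6: π = [0.3194, 0.2221, 0.2222, 0.2362]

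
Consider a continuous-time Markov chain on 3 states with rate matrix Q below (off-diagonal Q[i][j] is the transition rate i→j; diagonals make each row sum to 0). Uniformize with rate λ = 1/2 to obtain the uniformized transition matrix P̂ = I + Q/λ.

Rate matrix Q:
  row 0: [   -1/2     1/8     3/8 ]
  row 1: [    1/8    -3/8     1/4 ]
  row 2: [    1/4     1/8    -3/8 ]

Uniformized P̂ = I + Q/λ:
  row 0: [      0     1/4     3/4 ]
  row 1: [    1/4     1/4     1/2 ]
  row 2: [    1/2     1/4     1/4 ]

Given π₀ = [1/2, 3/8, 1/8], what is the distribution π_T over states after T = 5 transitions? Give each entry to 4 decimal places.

π = [0.2832, 0.2500, 0.4668]

t=0: π = [0.5000, 0.3750, 0.1250]
t=1: π = [0.1563, 0.2500, 0.5938]
t=2: π = [0.3594, 0.2500, 0.3906]
t=3: π = [0.2578, 0.2500, 0.4922]
t=4: π = [0.3086, 0.2500, 0.4414]
t=5: π = [0.2832, 0.2500, 0.4668]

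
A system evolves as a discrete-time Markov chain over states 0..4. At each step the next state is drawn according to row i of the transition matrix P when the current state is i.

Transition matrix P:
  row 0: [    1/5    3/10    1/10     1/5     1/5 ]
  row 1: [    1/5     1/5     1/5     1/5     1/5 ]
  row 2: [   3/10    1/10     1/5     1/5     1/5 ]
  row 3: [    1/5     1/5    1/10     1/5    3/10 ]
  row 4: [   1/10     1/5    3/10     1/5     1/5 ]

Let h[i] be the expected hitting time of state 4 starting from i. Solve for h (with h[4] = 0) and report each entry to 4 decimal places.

First-step conditioning: h[4] = 0; for i ≠ 4, h[i] = 1 + Σ_k P[i][k]·h[k].
  h[0] = 1 + 1/5·h[0] + 3/10·h[1] + 1/10·h[2] + 1/5·h[3]
  h[1] = 1 + 1/5·h[0] + 1/5·h[1] + 1/5·h[2] + 1/5·h[3]
  h[2] = 1 + 3/10·h[0] + 1/10·h[1] + 1/5·h[2] + 1/5·h[3]
  h[3] = 1 + 1/5·h[0] + 1/5·h[1] + 1/10·h[2] + 1/5·h[3]
Solving the 4×4 linear system over states ≠ 4 gives exactly h = [50/11, 50/11, 50/11, 45/11, 0] (h[4] = 0 is the target).

h = [4.5455, 4.5455, 4.5455, 4.0909, 0.0000]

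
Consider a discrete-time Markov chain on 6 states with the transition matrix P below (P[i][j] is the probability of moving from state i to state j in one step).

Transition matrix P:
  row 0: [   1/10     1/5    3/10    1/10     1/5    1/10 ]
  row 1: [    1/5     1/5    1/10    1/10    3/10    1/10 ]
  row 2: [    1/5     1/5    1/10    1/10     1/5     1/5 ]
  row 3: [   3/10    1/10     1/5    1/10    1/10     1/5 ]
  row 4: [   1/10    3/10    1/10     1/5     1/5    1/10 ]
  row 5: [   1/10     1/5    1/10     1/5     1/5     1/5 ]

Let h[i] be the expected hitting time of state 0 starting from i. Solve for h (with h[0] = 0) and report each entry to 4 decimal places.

First-step conditioning: h[0] = 0; for i ≠ 0, h[i] = 1 + Σ_k P[i][k]·h[k].
  h[1] = 1 + 1/5·h[1] + 1/10·h[2] + 1/10·h[3] + 3/10·h[4] + 1/10·h[5]
  h[2] = 1 + 1/5·h[1] + 1/10·h[2] + 1/10·h[3] + 1/5·h[4] + 1/5·h[5]
  h[3] = 1 + 1/10·h[1] + 1/5·h[2] + 1/10·h[3] + 1/10·h[4] + 1/5·h[5]
  h[4] = 1 + 3/10·h[1] + 1/10·h[2] + 1/5·h[3] + 1/5·h[4] + 1/10·h[5]
  h[5] = 1 + 1/5·h[1] + 1/10·h[2] + 1/5·h[3] + 1/5·h[4] + 1/5·h[5]
Solving the 5×5 linear system over states ≠ 0 gives exactly h = [0, 49895/8844, 1135/201, 675/134, 53945/8844, 4945/804] (h[0] = 0 is the target).

h = [0.0000, 5.6417, 5.6468, 5.0373, 6.0996, 6.1505]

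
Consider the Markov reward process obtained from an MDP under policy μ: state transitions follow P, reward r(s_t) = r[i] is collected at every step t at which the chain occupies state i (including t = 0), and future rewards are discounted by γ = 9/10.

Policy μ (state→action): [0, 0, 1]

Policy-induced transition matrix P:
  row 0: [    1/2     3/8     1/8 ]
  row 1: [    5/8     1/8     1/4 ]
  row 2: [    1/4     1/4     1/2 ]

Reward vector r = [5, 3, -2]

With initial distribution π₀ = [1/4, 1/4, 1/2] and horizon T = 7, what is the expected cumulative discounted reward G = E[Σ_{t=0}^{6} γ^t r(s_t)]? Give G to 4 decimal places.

t=0: π = [0.2500, 0.2500, 0.5000], E[r] = 1.0000, γ^t·E[r] = 1.000000, running G = 1.000000
t=1: π = [0.4063, 0.2500, 0.3438], E[r] = 2.0938, γ^t·E[r] = 1.884375, running G = 2.884375
t=2: π = [0.4453, 0.2695, 0.2852], E[r] = 2.4648, γ^t·E[r] = 1.996523, running G = 4.880898
t=3: π = [0.4624, 0.2720, 0.2656], E[r] = 2.5967, γ^t·E[r] = 1.892979, running G = 6.773878
t=4: π = [0.4676, 0.2738, 0.2586], E[r] = 2.6422, γ^t·E[r] = 1.733515, running G = 8.507393
t=5: π = [0.4696, 0.2742, 0.2562], E[r] = 2.6581, γ^t·E[r] = 1.569602, running G = 10.076995
t=6: π = [0.4702, 0.2744, 0.2554], E[r] = 2.6637, γ^t·E[r] = 1.415591, running G = 11.492586

G = 11.4926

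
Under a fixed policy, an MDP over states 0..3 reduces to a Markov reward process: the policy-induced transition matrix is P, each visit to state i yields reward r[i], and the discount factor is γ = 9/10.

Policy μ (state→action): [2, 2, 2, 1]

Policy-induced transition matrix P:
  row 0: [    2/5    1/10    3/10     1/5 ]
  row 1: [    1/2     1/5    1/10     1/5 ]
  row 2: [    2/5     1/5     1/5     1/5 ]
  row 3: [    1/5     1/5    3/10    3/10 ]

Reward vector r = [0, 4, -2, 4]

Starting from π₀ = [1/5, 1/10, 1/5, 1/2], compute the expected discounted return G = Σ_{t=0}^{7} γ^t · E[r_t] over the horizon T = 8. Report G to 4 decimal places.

G = 7.1203

t=0: π = [0.2000, 0.1000, 0.2000, 0.5000], E[r] = 2.0000, γ^t·E[r] = 2.000000, running G = 2.000000
t=1: π = [0.3100, 0.1800, 0.2600, 0.2500], E[r] = 1.2000, γ^t·E[r] = 1.080000, running G = 3.080000
t=2: π = [0.3680, 0.1690, 0.2380, 0.2250], E[r] = 1.1000, γ^t·E[r] = 0.891000, running G = 3.971000
t=3: π = [0.3719, 0.1632, 0.2424, 0.2225], E[r] = 1.0580, γ^t·E[r] = 0.771282, running G = 4.742282
t=4: π = [0.3718, 0.1628, 0.2431, 0.2223], E[r] = 1.0540, γ^t·E[r] = 0.691529, running G = 5.433811
t=5: π = [0.3718, 0.1628, 0.2431, 0.2222], E[r] = 1.0539, γ^t·E[r] = 0.622329, running G = 6.056141
t=6: π = [0.3718, 0.1628, 0.2431, 0.2222], E[r] = 1.0539, γ^t·E[r] = 0.560091, running G = 6.616232
t=7: π = [0.3718, 0.1628, 0.2431, 0.2222], E[r] = 1.0539, γ^t·E[r] = 0.504080, running G = 7.120311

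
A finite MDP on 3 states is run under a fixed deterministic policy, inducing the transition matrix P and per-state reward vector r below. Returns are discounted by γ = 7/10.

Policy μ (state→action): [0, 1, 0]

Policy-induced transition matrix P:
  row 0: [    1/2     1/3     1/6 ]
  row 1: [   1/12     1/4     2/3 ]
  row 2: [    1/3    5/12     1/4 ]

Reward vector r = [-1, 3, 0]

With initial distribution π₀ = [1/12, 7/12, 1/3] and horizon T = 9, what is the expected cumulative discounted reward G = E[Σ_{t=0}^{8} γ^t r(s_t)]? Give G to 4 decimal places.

G = 3.2670

t=0: π = [0.0833, 0.5833, 0.3333], E[r] = 1.6667, γ^t·E[r] = 1.666667, running G = 1.666667
t=1: π = [0.2014, 0.3125, 0.4861], E[r] = 0.7361, γ^t·E[r] = 0.515278, running G = 2.181944
t=2: π = [0.2888, 0.3478, 0.3634], E[r] = 0.7546, γ^t·E[r] = 0.369769, running G = 2.551713
t=3: π = [0.2945, 0.3346, 0.3709], E[r] = 0.7094, γ^t·E[r] = 0.243322, running G = 2.795035
t=4: π = [0.2988, 0.3364, 0.3649], E[r] = 0.7103, γ^t·E[r] = 0.170542, running G = 2.965577
t=5: π = [0.2990, 0.3357, 0.3652], E[r] = 0.7081, γ^t·E[r] = 0.119010, running G = 3.084587
t=6: π = [0.2992, 0.3358, 0.3650], E[r] = 0.7081, γ^t·E[r] = 0.083312, running G = 3.167898
t=7: π = [0.2993, 0.3358, 0.3650], E[r] = 0.7080, γ^t·E[r] = 0.058310, running G = 3.226208
t=8: π = [0.2993, 0.3358, 0.3650], E[r] = 0.7080, γ^t·E[r] = 0.040817, running G = 3.267025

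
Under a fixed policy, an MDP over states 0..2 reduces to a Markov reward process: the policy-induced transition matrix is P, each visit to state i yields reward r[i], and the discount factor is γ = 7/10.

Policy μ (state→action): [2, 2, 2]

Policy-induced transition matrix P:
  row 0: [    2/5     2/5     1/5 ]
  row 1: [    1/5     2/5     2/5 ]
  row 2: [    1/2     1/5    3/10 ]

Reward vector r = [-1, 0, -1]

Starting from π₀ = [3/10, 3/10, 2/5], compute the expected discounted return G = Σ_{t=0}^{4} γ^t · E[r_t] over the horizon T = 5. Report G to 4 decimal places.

t=0: π = [0.3000, 0.3000, 0.4000], E[r] = -0.7000, γ^t·E[r] = -0.700000, running G = -0.700000
t=1: π = [0.3800, 0.3200, 0.3000], E[r] = -0.6800, γ^t·E[r] = -0.476000, running G = -1.176000
t=2: π = [0.3660, 0.3400, 0.2940], E[r] = -0.6600, γ^t·E[r] = -0.323400, running G = -1.499400
t=3: π = [0.3614, 0.3412, 0.2974], E[r] = -0.6588, γ^t·E[r] = -0.225968, running G = -1.725368
t=4: π = [0.3615, 0.3405, 0.2980], E[r] = -0.6595, γ^t·E[r] = -0.158341, running G = -1.883710

G = -1.8837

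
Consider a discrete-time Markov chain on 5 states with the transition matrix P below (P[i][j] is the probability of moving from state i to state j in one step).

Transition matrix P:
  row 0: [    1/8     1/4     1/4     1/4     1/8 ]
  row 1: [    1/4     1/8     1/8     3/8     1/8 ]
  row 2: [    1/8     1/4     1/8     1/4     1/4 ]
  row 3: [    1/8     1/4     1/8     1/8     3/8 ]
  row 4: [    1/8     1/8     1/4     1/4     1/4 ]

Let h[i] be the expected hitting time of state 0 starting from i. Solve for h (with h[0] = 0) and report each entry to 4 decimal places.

First-step conditioning: h[0] = 0; for i ≠ 0, h[i] = 1 + Σ_k P[i][k]·h[k].
  h[1] = 1 + 1/8·h[1] + 1/8·h[2] + 3/8·h[3] + 1/8·h[4]
  h[2] = 1 + 1/4·h[1] + 1/8·h[2] + 1/4·h[3] + 1/4·h[4]
  h[3] = 1 + 1/4·h[1] + 1/8·h[2] + 1/8·h[3] + 3/8·h[4]
  h[4] = 1 + 1/8·h[1] + 1/4·h[2] + 1/4·h[3] + 1/4·h[4]
Solving the 4×4 linear system over states ≠ 0 gives exactly h = [0, 1136/191, 1280/191, 1282/191, 1298/191] (h[0] = 0 is the target).

h = [0.0000, 5.9476, 6.7016, 6.7120, 6.7958]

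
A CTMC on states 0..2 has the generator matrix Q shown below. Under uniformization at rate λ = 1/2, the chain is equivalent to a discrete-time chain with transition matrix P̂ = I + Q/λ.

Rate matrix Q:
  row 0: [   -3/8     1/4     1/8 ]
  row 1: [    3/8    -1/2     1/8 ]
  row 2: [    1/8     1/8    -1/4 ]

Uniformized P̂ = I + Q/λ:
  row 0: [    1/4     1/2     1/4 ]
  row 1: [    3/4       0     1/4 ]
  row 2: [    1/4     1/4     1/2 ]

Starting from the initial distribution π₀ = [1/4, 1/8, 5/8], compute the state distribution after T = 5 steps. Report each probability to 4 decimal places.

π = [0.3870, 0.2794, 0.3336]

t=0: π = [0.2500, 0.1250, 0.6250]
t=1: π = [0.3125, 0.2813, 0.4063]
t=2: π = [0.3906, 0.2578, 0.3516]
t=3: π = [0.3789, 0.2832, 0.3379]
t=4: π = [0.3916, 0.2739, 0.3345]
t=5: π = [0.3870, 0.2794, 0.3336]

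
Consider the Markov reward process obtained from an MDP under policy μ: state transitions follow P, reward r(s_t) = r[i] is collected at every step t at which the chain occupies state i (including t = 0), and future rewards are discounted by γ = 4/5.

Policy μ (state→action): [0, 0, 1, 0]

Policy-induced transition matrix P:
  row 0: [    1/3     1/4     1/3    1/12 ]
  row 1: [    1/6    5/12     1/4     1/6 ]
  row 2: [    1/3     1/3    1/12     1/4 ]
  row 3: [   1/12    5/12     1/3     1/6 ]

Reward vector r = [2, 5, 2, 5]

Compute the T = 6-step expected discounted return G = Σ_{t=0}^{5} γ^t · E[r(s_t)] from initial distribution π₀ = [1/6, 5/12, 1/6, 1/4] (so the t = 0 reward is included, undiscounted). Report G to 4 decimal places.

t=0: π = [0.1667, 0.4167, 0.1667, 0.2500], E[r] = 4.0000, γ^t·E[r] = 4.000000, running G = 4.000000
t=1: π = [0.2014, 0.3750, 0.2569, 0.1667], E[r] = 3.6250, γ^t·E[r] = 2.900000, running G = 6.900000
t=2: π = [0.2292, 0.3617, 0.2378, 0.1713], E[r] = 3.5990, γ^t·E[r] = 2.303333, running G = 9.203333
t=3: π = [0.2302, 0.3587, 0.2437, 0.1674], E[r] = 3.5781, γ^t·E[r] = 1.832000, running G = 11.035333
t=4: π = [0.2317, 0.3580, 0.2425, 0.1678], E[r] = 3.5773, γ^t·E[r] = 1.465274, running G = 12.500607
t=5: π = [0.2317, 0.3578, 0.2429, 0.1676], E[r] = 3.5762, γ^t·E[r] = 1.171855, running G = 13.672462

G = 13.6725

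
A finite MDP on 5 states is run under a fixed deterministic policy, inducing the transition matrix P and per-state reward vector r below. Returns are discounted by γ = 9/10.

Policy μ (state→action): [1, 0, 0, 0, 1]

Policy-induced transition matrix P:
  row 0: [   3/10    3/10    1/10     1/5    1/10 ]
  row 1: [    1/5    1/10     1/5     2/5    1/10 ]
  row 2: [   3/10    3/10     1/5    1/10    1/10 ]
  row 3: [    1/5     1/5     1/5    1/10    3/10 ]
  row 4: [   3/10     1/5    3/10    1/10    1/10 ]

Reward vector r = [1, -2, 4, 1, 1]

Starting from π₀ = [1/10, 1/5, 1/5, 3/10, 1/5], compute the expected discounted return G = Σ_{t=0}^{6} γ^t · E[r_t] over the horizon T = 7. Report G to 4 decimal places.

G = 4.8731

t=0: π = [0.1000, 0.2000, 0.2000, 0.3000, 0.2000], E[r] = 1.0000, γ^t·E[r] = 1.000000, running G = 1.000000
t=1: π = [0.2500, 0.2100, 0.2100, 0.1700, 0.1600], E[r] = 1.0000, γ^t·E[r] = 0.900000, running G = 1.900000
t=2: π = [0.2620, 0.2250, 0.1910, 0.1880, 0.1340], E[r] = 0.8980, γ^t·E[r] = 0.727380, running G = 2.627380
t=3: π = [0.2587, 0.2228, 0.1872, 0.1937, 0.1376], E[r] = 0.8932, γ^t·E[r] = 0.651143, running G = 3.278523
t=4: π = [0.2584, 0.2223, 0.1879, 0.1927, 0.1387], E[r] = 0.8967, γ^t·E[r] = 0.588351, running G = 3.866874
t=5: π = [0.2585, 0.2224, 0.1880, 0.1925, 0.1385], E[r] = 0.8969, γ^t·E[r] = 0.529633, running G = 4.396507
t=6: π = [0.2585, 0.2224, 0.1880, 0.1926, 0.1385], E[r] = 0.8968, γ^t·E[r] = 0.476580, running G = 4.873087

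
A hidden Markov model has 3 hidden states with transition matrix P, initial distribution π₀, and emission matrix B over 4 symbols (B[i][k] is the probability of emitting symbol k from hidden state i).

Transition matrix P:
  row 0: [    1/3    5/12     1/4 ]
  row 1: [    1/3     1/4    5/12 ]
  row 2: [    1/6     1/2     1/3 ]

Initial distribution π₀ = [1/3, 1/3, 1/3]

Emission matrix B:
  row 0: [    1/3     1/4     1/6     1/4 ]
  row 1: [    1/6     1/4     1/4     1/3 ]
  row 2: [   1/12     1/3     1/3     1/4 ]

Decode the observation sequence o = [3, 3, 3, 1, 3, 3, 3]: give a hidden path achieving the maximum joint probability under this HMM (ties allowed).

t=0: δ = [8.333e-02, 1.111e-01, 8.333e-02]  (obs o_0=3)
t=1: δ = [9.259e-03, 1.389e-02, 1.157e-02]  ψ = [1, 2, 1]  (obs o_1=3)
t=2: δ = [1.157e-03, 1.929e-03, 1.447e-03]  ψ = [1, 2, 1]  (obs o_2=3)
t=3: δ = [1.608e-04, 1.808e-04, 2.679e-04]  ψ = [1, 2, 1]  (obs o_3=1)
t=4: δ = [1.507e-05, 4.465e-05, 2.233e-05]  ψ = [1, 2, 2]  (obs o_4=3)
t=5: δ = [3.721e-06, 3.721e-06, 4.651e-06]  ψ = [1, 1, 1]  (obs o_5=3)
t=6: δ = [3.101e-07, 7.752e-07, 3.876e-07]  ψ = [0, 2, 1]  (obs o_6=3)
backtrack: best end state = 1; path = [1, 2, 1, 2, 1, 2, 1]

path = [1, 2, 1, 2, 1, 2, 1]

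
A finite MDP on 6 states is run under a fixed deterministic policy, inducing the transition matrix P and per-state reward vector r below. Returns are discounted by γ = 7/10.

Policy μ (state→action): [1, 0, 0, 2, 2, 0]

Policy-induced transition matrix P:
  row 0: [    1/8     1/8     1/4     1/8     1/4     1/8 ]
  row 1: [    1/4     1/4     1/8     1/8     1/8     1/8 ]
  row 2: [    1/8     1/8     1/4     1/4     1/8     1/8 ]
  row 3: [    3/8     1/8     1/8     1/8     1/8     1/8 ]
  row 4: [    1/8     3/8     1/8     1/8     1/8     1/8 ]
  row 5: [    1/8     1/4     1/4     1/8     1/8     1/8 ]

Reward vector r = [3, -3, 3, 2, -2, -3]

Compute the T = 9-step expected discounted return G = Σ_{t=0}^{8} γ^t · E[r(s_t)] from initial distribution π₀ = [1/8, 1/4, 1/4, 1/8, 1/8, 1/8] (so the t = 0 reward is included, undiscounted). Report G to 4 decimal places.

G = 0.3369

t=0: π = [0.1250, 0.2500, 0.2500, 0.1250, 0.1250, 0.1250], E[r] = 0.0000, γ^t·E[r] = 0.000000, running G = 0.000000
t=1: π = [0.1875, 0.2031, 0.1875, 0.1563, 0.1406, 0.1250], E[r] = 0.1719, γ^t·E[r] = 0.120313, running G = 0.120313
t=2: π = [0.1895, 0.2012, 0.1875, 0.1484, 0.1484, 0.1250], E[r] = 0.1523, γ^t·E[r] = 0.074648, running G = 0.194961
t=3: π = [0.1873, 0.2029, 0.1877, 0.1484, 0.1487, 0.1250], E[r] = 0.1409, γ^t·E[r] = 0.048318, running G = 0.243279
t=4: π = [0.1875, 0.2032, 0.1875, 0.1485, 0.1484, 0.1250], E[r] = 0.1406, γ^t·E[r] = 0.033749, running G = 0.277028
t=5: π = [0.1875, 0.2031, 0.1875, 0.1484, 0.1484, 0.1250], E[r] = 0.1407, γ^t·E[r] = 0.023642, running G = 0.300670
t=6: π = [0.1875, 0.2031, 0.1875, 0.1484, 0.1484, 0.1250], E[r] = 0.1406, γ^t·E[r] = 0.016545, running G = 0.317215
t=7: π = [0.1875, 0.2031, 0.1875, 0.1484, 0.1484, 0.1250], E[r] = 0.1406, γ^t·E[r] = 0.011581, running G = 0.328796
t=8: π = [0.1875, 0.2031, 0.1875, 0.1484, 0.1484, 0.1250], E[r] = 0.1406, γ^t·E[r] = 0.008107, running G = 0.336903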